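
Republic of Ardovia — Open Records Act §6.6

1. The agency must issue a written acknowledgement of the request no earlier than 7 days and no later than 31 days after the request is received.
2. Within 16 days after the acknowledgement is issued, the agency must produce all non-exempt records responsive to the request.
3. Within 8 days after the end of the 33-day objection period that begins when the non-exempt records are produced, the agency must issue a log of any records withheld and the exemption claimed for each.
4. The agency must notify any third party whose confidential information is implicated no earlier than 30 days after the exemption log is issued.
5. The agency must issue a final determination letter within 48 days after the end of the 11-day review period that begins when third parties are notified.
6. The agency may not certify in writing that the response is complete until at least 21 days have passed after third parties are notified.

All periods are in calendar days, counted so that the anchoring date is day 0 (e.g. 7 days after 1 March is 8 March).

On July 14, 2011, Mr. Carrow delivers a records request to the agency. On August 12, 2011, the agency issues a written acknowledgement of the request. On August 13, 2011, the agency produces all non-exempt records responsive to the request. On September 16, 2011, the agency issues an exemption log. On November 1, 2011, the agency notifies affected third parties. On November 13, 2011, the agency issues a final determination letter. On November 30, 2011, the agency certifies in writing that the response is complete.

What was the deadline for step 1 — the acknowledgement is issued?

Step 1 runs from July 14, 2011, when the request is received. The window is 7–31 days after July 14, 2011; it closes on August 14, 2011.

August 14, 2011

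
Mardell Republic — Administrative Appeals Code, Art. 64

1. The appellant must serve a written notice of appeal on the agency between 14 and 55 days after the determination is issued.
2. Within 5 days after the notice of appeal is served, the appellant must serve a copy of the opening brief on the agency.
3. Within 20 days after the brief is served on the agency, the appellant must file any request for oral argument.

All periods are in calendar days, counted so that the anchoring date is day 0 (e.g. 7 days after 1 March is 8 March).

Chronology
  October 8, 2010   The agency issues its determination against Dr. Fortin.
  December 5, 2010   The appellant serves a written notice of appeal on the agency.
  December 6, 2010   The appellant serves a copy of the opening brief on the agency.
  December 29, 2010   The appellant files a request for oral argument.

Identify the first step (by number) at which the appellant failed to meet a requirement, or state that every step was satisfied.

Step 1: the window is 14–55 days after October 8, 2010 (when the determination is issued), so October 22, 2010 through December 2, 2010; done December 5, 2010 — 3 days after the window closed.
Later steps need not be reached.

Step 1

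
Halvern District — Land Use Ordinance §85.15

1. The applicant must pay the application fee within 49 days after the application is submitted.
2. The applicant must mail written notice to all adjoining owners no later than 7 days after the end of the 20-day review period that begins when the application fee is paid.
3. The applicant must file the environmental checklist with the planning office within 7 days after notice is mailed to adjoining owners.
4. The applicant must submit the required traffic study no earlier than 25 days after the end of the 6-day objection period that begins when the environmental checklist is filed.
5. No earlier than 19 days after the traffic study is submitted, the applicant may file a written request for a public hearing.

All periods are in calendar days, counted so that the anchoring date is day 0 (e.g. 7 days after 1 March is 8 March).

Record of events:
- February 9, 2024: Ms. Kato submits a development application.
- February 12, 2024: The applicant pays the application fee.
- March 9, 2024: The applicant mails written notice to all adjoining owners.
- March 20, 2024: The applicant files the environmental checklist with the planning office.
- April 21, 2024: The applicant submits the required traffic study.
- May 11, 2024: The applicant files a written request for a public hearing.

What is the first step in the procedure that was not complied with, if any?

Step 1 — counting 49 days from February 9, 2024 (when the application is submitted) gives a deadline of March 29, 2024; February 12, 2024 is within that limit.
Step 2 — counting 7 days from March 3, 2024 (end of the 20-day review period, which began when the application fee is paid on February 12, 2024) gives a deadline of March 10, 2024; March 9, 2024 is within that limit.
Step 3 — counting 7 days from March 9, 2024 (when notice is mailed to adjoining owners) gives a deadline of March 16, 2024; done March 20, 2024 — 4 days late.

Step 3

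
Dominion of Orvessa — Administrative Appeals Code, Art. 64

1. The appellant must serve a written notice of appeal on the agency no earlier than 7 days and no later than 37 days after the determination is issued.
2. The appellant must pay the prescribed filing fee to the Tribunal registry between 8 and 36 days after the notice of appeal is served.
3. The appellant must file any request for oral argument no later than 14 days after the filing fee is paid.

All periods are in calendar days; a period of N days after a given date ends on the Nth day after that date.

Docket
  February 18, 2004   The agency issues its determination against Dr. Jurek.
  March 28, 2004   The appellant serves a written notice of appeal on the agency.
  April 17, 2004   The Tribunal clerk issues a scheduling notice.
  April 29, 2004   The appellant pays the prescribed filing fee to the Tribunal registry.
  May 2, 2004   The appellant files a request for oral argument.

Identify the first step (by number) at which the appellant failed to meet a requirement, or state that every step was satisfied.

Step 1: the window is 7–37 days after February 18, 2004 (when the determination is issued), so February 25, 2004 through March 26, 2004; done March 28, 2004 — 2 days after the window closed.
That is the first point of non-compliance.

Step 1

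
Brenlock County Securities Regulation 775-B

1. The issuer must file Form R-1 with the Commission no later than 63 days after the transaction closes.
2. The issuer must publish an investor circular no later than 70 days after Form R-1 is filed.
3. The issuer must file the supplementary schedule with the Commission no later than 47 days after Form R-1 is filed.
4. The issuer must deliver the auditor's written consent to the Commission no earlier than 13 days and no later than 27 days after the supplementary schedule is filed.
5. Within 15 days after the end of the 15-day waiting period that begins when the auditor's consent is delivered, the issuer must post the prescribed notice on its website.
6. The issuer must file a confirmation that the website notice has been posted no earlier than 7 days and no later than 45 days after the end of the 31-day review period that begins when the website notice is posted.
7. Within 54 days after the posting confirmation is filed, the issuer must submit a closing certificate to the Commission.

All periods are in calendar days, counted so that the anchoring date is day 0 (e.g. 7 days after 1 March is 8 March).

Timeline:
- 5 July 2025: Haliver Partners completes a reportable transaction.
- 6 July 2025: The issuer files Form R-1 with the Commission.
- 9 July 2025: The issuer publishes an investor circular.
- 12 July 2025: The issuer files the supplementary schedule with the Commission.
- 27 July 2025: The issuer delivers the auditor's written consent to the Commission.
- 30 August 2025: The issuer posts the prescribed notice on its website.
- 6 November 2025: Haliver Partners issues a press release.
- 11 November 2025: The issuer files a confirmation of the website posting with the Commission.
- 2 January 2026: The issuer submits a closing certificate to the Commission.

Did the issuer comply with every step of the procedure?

No

(1) due by 5 July 2025 + 63 days = 6 September 2025; completed 6 July 2025, before the deadline.
(2) due by 6 July 2025 + 70 days = 14 September 2025; done 9 July 2025 — timely.
(3) due by 6 July 2025 + 47 days = 22 August 2025; 12 July 2025 is within that limit.
(4) the permitted window runs from 12 July 2025 + 13 = 25 July 2025 to 12 July 2025 + 27 = 8 August 2025; done 27 July 2025, which is between those dates.
(5) due by 11 August 2025 + 15 days = 26 August 2025; done 30 August 2025 — 4 days late.
No need to go further; step 5 was not satisfied.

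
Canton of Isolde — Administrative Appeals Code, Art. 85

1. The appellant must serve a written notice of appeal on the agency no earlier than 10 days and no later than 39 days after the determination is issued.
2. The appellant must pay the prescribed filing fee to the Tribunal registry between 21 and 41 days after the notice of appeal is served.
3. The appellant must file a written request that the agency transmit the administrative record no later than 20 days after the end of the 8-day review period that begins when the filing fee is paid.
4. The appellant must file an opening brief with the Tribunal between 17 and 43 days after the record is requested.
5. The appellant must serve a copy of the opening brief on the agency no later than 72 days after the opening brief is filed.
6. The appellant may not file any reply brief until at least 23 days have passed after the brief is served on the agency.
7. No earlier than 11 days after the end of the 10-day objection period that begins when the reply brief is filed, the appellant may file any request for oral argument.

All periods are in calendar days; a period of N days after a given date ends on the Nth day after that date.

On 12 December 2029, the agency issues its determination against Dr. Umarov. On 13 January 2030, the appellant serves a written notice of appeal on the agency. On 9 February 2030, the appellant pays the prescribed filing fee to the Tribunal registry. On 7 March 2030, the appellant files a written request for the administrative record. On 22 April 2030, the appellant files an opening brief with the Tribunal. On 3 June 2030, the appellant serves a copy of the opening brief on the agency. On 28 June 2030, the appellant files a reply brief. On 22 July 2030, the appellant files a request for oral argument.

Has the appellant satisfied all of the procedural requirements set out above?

No

Step 1: the window is 10–39 days after 12 December 2029 (when the determination is issued), so 22 December 2029 through 20 January 2030; done 13 January 2030 — within the window.
Step 2: the window is 21–41 days after 13 January 2030 (when the notice of appeal is served), so 3 February 2030 through 23 February 2030; done 9 February 2030 — within the window.
Step 3: 20 days after 17 February 2030 (end of the 8-day review period, which began when the filing fee is paid on 9 February 2030) is 9 March 2030; 7 March 2030 is within that limit.
Step 4: the window is 17–43 days after 7 March 2030 (when the record is requested), so 24 March 2030 through 19 April 2030; done 22 April 2030 — 3 days after the window closed.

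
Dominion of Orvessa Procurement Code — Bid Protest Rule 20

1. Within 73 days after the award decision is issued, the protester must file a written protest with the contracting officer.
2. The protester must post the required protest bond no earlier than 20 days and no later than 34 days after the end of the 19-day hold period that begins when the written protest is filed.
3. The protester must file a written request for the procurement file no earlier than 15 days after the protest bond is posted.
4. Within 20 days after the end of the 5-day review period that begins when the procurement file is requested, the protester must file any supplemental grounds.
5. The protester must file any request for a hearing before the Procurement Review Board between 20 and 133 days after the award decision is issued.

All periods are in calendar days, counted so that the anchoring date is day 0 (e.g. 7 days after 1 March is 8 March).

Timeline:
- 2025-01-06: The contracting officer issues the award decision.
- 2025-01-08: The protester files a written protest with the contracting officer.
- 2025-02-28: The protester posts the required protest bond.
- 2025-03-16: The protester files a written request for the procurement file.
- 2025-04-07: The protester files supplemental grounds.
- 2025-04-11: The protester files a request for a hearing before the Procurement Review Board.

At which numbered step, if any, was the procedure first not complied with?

Step 1: 73 days after 2025-01-06 (when the award decision is issued) is 2025-03-20; completed 2025-01-08, before the deadline.
Step 2: the window is 20–34 days after 2025-01-27 (end of the 19-day hold period, which began when the written protest is filed on 2025-01-08), so 2025-02-16 through 2025-03-02; done 2025-02-28 — within the window.
Step 3: the earliest permitted date is 15 days after 2025-02-28 (when the protest bond is posted), i.e. 2025-03-15; done 2025-03-16, after the minimum wait.
Step 4: 20 days after 2025-03-21 (end of the 5-day review period, which began when the procurement file is requested on 2025-03-16) is 2025-04-10; done 2025-04-07 — timely.
Step 5: the window is 20–133 days after 2025-01-06 (when the award decision is issued), so 2025-01-26 through 2025-05-19; done 2025-04-11, which is between those dates.

None — every step was satisfied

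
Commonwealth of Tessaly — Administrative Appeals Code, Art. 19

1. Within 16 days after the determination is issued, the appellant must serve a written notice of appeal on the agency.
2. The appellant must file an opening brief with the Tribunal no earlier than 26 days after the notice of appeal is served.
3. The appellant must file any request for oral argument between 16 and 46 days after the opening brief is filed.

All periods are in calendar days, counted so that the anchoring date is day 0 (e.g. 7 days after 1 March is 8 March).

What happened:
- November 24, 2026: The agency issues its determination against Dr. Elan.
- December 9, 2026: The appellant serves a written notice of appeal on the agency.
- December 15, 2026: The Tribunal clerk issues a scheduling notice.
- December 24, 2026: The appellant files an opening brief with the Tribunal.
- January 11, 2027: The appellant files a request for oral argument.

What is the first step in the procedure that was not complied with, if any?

(1) due by November 24, 2026 + 16 days = December 10, 2026; done December 9, 2026 — timely.
(2) permitted from December 9, 2026 + 26 days = January 4, 2027 onward; December 24, 2026 is 11 days before the earliest permitted date.
Later steps need not be reached.

Step 2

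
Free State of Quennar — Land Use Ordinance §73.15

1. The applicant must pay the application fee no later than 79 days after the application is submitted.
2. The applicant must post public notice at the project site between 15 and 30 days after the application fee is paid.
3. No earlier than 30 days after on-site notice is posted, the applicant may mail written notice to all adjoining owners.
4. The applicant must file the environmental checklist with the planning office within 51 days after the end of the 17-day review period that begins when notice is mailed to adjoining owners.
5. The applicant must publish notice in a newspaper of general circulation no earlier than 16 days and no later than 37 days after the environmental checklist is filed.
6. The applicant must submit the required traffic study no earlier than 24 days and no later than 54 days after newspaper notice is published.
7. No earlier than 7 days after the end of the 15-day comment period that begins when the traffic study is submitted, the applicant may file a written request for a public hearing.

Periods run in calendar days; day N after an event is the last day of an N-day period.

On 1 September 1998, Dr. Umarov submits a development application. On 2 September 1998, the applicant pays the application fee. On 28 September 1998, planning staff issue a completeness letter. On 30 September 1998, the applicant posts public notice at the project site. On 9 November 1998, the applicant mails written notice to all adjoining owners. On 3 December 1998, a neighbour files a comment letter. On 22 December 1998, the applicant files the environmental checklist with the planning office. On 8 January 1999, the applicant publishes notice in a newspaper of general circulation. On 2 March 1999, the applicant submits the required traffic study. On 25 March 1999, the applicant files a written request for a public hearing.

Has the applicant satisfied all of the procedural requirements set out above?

Step 1: 79 days after 1 September 1998 (when the application is submitted) is 19 November 1998; done 2 September 1998 — timely.
Step 2: the window is 15–30 days after 2 September 1998 (when the application fee is paid), so 17 September 1998 through 2 October 1998; done 30 September 1998, which is between those dates.
Step 3: the earliest permitted date is 30 days after 30 September 1998 (when on-site notice is posted), i.e. 30 October 1998; done 9 November 1998, after the minimum wait.
Step 4: 51 days after 26 November 1998 (end of the 17-day review period, which began when notice is mailed to adjoining owners on 9 November 1998) is 16 January 1999; completed 22 December 1998, before the deadline.
Step 5: the window is 16–37 days after 22 December 1998 (when the environmental checklist is filed), so 7 January 1999 through 28 January 1999; 8 January 1999 falls inside that range.
Step 6: the window is 24–54 days after 8 January 1999 (when newspaper notice is published), so 1 February 1999 through 3 March 1999; done 2 March 1999 — within the window.
Step 7: the earliest permitted date is 7 days after 17 March 1999 (end of the 15-day comment period, which began when the traffic study is submitted on 2 March 1999), i.e. 24 March 1999; 25 March 1999 is on or after that date.

Yes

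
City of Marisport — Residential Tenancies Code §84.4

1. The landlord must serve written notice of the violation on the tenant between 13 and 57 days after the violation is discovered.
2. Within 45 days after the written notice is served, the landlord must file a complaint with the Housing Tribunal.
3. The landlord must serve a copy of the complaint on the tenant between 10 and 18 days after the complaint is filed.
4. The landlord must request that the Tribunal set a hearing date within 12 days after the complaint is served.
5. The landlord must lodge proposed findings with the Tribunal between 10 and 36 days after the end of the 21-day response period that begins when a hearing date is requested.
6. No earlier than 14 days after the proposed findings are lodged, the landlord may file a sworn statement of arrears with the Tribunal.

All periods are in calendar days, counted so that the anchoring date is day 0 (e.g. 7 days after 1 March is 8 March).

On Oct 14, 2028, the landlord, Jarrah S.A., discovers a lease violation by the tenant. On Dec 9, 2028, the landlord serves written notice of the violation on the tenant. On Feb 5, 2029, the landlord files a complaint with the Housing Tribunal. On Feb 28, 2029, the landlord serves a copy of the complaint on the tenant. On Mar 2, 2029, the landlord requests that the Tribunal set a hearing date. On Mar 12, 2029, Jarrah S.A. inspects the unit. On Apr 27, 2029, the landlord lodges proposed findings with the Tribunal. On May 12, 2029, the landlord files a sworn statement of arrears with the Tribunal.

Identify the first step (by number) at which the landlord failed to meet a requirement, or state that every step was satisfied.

Step 2

Step 1: the window is 13–57 days after Oct 14, 2028 (when the violation is discovered), so Oct 27, 2028 through Dec 10, 2028; done Dec 9, 2028 — within the window.
Step 2: 45 days after Dec 9, 2028 (when the written notice is served) is Jan 23, 2029; Feb 5, 2029 misses that deadline by 13 days.
The procedure was therefore not followed at step 2.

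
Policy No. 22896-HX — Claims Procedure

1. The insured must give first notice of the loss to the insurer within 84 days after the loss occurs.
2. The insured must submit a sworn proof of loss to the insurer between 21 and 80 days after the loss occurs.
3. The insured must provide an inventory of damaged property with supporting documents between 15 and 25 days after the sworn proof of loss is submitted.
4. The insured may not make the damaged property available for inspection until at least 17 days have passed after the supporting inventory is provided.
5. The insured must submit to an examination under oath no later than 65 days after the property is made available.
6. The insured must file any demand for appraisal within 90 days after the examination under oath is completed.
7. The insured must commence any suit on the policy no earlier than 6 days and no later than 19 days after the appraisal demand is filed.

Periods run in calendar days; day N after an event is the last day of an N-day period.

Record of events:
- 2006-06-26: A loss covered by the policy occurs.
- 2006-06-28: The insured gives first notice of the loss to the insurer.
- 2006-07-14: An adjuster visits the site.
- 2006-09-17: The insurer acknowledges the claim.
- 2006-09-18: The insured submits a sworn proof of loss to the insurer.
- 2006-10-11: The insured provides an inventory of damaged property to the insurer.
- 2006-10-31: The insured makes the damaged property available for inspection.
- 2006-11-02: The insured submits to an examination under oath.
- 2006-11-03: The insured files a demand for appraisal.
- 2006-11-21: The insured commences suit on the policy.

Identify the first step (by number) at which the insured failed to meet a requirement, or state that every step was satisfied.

(1) due by 2006-06-26 + 84 days = 2006-09-18; 2006-06-28 is within that limit.
(2) the permitted window runs from 2006-06-26 + 21 = 2006-07-17 to 2006-06-26 + 80 = 2006-09-14; 2006-09-18 is 4 days past the end of the window.
No need to go further; step 2 was not satisfied.

Step 2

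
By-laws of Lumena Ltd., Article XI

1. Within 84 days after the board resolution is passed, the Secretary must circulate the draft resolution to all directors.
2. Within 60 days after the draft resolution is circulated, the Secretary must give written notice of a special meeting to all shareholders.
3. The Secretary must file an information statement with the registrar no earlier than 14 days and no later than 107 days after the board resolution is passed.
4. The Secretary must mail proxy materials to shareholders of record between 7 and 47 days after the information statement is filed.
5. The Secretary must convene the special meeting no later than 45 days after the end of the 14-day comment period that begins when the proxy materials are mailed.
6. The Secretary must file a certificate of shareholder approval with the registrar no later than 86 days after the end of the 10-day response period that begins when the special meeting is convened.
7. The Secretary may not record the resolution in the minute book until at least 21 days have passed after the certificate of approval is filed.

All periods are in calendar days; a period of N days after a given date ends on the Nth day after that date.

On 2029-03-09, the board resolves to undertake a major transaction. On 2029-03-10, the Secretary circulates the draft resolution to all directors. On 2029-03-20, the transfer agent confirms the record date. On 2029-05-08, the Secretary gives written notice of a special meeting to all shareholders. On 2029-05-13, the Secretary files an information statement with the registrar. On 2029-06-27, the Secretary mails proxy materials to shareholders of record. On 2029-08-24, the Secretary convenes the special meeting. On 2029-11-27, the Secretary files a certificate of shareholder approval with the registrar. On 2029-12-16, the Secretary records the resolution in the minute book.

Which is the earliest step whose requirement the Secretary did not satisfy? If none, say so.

(1) due by 2029-03-09 + 84 days = 2029-06-01; 2029-03-10 is within that limit.
(2) due by 2029-03-10 + 60 days = 2029-05-09; completed 2029-05-08, before the deadline.
(3) the permitted window runs from 2029-03-09 + 14 = 2029-03-23 to 2029-03-09 + 107 = 2029-06-24; 2029-05-13 falls inside that range.
(4) the permitted window runs from 2029-05-13 + 7 = 2029-05-20 to 2029-05-13 + 47 = 2029-06-29; done 2029-06-27 — within the window.
(5) due by 2029-07-11 + 45 days = 2029-08-25; 2029-08-24 is within that limit.
(6) due by 2029-09-03 + 86 days = 2029-11-28; done 2029-11-27 — timely.
(7) permitted from 2029-11-27 + 21 days = 2029-12-18 onward; 2029-12-16 is 2 days before the earliest permitted date.

Step 7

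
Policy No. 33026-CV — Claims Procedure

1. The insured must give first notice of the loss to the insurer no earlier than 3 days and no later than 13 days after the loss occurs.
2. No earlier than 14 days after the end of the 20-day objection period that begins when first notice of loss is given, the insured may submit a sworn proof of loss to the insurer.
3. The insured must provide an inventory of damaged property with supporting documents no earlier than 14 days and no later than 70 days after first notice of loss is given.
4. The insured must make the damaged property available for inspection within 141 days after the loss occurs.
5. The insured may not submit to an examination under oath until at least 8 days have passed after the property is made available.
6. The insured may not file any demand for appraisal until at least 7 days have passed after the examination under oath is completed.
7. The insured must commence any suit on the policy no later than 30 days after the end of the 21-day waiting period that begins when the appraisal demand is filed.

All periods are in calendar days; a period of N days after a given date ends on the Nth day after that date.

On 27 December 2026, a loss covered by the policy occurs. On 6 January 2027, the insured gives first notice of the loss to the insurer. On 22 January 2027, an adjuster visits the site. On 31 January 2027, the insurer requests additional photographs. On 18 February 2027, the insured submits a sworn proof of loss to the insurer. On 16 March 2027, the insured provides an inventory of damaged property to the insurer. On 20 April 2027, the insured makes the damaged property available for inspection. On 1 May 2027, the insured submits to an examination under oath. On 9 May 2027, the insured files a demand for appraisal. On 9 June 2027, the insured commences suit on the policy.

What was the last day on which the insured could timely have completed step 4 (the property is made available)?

Step 4 runs from 27 December 2026, when the loss occurs. 141 days after 27 December 2026 is 17 May 2027.

17 May 2027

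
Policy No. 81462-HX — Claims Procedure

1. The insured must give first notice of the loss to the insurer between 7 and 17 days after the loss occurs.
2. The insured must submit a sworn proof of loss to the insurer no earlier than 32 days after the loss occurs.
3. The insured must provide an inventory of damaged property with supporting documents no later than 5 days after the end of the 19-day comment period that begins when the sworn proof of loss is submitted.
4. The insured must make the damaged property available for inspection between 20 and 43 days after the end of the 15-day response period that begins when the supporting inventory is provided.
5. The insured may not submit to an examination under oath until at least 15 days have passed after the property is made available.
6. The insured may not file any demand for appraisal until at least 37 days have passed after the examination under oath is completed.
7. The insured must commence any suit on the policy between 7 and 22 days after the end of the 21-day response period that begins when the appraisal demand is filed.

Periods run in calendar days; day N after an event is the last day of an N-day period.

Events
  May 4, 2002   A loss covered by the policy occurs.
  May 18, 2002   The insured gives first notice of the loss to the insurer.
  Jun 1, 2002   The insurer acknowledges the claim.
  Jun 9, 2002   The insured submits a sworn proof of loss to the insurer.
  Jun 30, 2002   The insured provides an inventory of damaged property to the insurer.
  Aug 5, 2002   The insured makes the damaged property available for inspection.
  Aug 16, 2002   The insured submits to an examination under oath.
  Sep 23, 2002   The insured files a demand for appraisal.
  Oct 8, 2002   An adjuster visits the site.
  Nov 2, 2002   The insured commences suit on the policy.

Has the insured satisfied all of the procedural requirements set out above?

(1) the permitted window runs from May 4, 2002 + 7 = May 11, 2002 to May 4, 2002 + 17 = May 21, 2002; done May 18, 2002, which is between those dates.
(2) permitted from May 4, 2002 + 32 days = Jun 5, 2002 onward; done Jun 9, 2002 — permitted.
(3) due by Jun 28, 2002 + 5 days = Jul 3, 2002; completed Jun 30, 2002, before the deadline.
(4) the permitted window runs from Jul 15, 2002 + 20 = Aug 4, 2002 to Jul 15, 2002 + 43 = Aug 27, 2002; done Aug 5, 2002, which is between those dates.
(5) permitted from Aug 5, 2002 + 15 days = Aug 20, 2002 onward; Aug 16, 2002 is 4 days before the earliest permitted date.
The procedure was therefore not followed at step 5.

No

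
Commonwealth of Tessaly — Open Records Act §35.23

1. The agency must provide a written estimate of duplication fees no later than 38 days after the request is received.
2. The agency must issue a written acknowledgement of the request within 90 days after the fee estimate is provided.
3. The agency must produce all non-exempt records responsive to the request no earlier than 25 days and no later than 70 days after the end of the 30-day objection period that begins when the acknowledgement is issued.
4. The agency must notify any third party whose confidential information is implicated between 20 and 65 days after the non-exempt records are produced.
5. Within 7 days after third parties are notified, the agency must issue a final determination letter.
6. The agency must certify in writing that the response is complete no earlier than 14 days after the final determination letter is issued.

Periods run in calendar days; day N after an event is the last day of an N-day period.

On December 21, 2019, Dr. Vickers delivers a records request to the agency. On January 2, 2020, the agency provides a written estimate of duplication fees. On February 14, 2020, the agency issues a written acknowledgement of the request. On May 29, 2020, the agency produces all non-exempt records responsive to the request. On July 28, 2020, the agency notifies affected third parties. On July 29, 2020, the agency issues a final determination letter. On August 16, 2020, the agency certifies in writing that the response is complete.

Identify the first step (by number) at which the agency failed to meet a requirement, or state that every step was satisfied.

(1) due by December 21, 2019 + 38 days = January 28, 2020; done January 2, 2020 — timely.
(2) due by January 2, 2020 + 90 days = April 1, 2020; completed February 14, 2020, before the deadline.
(3) the permitted window runs from March 15, 2020 + 25 = April 9, 2020 to March 15, 2020 + 70 = May 24, 2020; done May 29, 2020 — 5 days after the window closed.
That is the first point of non-compliance.

Step 3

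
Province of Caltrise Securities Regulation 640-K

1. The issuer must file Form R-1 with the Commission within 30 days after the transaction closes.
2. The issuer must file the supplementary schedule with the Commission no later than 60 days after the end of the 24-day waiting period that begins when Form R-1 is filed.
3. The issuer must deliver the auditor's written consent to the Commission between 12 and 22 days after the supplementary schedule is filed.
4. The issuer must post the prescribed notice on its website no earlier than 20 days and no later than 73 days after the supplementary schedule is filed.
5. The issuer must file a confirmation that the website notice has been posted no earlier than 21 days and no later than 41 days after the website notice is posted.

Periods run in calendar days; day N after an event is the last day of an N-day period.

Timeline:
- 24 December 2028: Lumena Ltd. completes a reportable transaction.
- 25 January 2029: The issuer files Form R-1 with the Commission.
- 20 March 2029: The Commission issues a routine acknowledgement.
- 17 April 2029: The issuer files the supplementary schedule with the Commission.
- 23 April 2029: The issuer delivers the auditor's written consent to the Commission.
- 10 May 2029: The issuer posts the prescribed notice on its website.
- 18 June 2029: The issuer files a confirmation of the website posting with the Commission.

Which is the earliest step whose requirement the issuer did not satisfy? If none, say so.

(1) due by 24 December 2028 + 30 days = 23 January 2029; not done until 25 January 2029, 2 days after the deadline.
No need to go further; step 1 was not satisfied.

Step 1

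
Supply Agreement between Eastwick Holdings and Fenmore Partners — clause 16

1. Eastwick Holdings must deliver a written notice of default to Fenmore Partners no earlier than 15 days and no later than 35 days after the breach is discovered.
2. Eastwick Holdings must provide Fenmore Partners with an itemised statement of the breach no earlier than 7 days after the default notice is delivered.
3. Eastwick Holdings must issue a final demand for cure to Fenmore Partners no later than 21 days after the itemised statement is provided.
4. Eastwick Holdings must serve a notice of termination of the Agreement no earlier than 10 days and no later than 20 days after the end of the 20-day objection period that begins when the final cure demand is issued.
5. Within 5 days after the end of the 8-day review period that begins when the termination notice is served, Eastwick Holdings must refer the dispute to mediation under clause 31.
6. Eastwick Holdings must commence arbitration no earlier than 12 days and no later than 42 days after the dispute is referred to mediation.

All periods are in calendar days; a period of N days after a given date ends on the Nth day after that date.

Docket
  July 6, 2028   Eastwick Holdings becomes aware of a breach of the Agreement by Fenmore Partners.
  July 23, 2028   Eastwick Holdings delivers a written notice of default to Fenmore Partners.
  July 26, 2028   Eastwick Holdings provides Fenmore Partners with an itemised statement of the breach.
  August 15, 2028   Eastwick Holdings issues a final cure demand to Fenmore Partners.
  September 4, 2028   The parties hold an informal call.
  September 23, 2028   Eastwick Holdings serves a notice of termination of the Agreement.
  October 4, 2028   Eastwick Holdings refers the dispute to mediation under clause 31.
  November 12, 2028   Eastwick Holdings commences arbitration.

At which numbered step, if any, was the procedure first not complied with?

Step 2

(1) the permitted window runs from July 6, 2028 + 15 = July 21, 2028 to July 6, 2028 + 35 = August 10, 2028; done July 23, 2028, which is between those dates.
(2) permitted from July 23, 2028 + 7 days = July 30, 2028 onward; done July 26, 2028 — 4 days too early.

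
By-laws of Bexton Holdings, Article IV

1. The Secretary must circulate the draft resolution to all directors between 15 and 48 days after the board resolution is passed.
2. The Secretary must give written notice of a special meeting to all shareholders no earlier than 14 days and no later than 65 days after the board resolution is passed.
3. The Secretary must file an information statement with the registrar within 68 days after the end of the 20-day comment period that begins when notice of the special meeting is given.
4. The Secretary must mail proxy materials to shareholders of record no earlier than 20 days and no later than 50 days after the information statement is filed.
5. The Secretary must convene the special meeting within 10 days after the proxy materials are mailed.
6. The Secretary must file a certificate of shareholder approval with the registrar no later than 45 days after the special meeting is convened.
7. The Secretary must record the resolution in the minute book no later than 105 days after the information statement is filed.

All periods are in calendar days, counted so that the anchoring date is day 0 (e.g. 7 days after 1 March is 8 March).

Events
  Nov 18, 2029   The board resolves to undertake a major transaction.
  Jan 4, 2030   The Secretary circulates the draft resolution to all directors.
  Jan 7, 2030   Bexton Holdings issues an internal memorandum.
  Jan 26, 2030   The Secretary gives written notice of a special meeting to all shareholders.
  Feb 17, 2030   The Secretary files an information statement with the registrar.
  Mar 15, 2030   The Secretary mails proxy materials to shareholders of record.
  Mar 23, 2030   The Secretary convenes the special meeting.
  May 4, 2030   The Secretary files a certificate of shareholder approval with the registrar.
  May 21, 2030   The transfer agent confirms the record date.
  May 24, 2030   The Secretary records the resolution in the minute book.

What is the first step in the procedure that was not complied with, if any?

Step 1: the window is 15–48 days after Nov 18, 2029 (when the board resolution is passed), so Dec 3, 2029 through Jan 5, 2030; done Jan 4, 2030 — within the window.
Step 2: the window is 14–65 days after Nov 18, 2029 (when the board resolution is passed), so Dec 2, 2029 through Jan 22, 2030; done Jan 26, 2030 — 4 days after the window closed.

Step 2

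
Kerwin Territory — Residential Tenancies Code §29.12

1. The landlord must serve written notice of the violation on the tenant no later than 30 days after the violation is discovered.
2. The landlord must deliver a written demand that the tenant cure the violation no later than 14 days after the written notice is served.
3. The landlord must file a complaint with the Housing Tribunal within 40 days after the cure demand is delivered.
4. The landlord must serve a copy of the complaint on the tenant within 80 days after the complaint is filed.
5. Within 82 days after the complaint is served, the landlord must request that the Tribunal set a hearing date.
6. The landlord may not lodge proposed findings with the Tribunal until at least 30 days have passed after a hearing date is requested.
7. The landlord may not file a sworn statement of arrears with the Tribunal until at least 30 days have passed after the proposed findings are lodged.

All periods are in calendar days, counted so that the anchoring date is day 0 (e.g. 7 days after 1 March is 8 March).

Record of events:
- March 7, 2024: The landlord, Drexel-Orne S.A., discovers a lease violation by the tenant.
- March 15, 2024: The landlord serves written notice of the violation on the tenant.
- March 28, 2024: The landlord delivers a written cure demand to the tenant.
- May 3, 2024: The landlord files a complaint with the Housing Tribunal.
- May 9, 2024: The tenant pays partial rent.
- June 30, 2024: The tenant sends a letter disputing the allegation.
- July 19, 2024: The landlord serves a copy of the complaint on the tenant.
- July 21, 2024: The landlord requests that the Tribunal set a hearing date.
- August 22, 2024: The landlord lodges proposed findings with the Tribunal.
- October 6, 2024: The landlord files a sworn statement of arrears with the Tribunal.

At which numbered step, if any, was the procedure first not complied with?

None — every step was satisfied

Step 1 — counting 30 days from March 7, 2024 (when the violation is discovered) gives a deadline of April 6, 2024; done March 15, 2024 — timely.
Step 2 — counting 14 days from March 15, 2024 (when the written notice is served) gives a deadline of March 29, 2024; March 28, 2024 is within that limit.
Step 3 — counting 40 days from March 28, 2024 (when the cure demand is delivered) gives a deadline of May 7, 2024; completed May 3, 2024, before the deadline.
Step 4 — counting 80 days from May 3, 2024 (when the complaint is filed) gives a deadline of July 22, 2024; completed July 19, 2024, before the deadline.
Step 5 — counting 82 days from July 19, 2024 (when the complaint is served) gives a deadline of October 9, 2024; July 21, 2024 is within that limit.
Step 6 — must wait 30 days from July 21, 2024 (when a hearing date is requested), so not before August 20, 2024; done August 22, 2024 — permitted.
Step 7 — must wait 30 days from August 22, 2024 (when the proposed findings are lodged), so not before September 21, 2024; October 6, 2024 is on or after that date.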